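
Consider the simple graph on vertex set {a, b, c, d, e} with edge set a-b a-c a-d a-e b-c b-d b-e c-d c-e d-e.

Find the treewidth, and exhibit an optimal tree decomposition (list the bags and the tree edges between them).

Treewidth 4.
One such decomposition:
Bags: B1 = {a, b, c, d, e}
Tree: (single bag)

With just one bag of size 5, the width is 5 − 1 = 4, so tw(G) ≤ 4. On the other hand G contains the 5-clique {a, b, c, d, e}. A clique must lie in a single bag of any decomposition, so no decomposition can have width below 4. Combining the bounds, tw(G) = 4.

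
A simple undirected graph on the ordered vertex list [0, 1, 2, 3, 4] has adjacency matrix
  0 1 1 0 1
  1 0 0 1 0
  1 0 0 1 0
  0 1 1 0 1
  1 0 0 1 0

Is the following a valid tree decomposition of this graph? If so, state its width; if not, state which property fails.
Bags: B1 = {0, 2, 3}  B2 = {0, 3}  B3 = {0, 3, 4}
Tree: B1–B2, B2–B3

No — vertex 1 appears in no bag.

A tree decomposition must satisfy three properties: every vertex lies in some bag; for every edge, both endpoints lie together in some bag; and for every vertex, the bags containing it form a connected subtree. Here vertex 1 appears in no bag, so the decomposition is invalid.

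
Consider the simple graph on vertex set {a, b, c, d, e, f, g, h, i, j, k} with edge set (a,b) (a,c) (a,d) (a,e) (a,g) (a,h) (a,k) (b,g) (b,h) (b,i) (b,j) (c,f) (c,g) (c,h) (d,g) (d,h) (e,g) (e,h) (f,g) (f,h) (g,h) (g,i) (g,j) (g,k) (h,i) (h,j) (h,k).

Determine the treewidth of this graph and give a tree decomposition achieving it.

Treewidth 3.
One such decomposition:
Bags: B1 = {a, d, g, h}  B2 = {a, b, g, h}  B3 = {b, g, h, i}  B4 = {a, c, g, h}  B5 = {a, g, h, k}  B6 = {b, g, h, j}  B7 = {a, e, g, h}  B8 = {c, f, g, h}
Tree: B1–B2, B2–B3, B2–B4, B1–B5, B3–B6, B1–B7, B4–B8

Each bag holds 4 vertices, so the decomposition has width 3, which upper-bounds the treewidth. For the lower bound, the 4 vertices {a, d, g, h} are pairwise adjacent, and any tree decomposition puts a clique entirely inside one bag — forcing width ≥ 3. Hence tw(G) = 3 exactly.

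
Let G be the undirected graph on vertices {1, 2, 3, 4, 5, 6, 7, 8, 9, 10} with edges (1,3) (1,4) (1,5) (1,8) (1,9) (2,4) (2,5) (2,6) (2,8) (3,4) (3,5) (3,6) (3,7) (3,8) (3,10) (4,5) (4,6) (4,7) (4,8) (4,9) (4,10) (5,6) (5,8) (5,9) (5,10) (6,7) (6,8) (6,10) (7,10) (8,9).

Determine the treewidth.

A width-4 tree decomposition is:
Bags: B1 = {3, 4, 5, 6, 8}  B2 = {1, 3, 4, 5, 8}  B3 = {1, 4, 5, 8, 9}  B4 = {3, 4, 5, 6, 10}  B5 = {2, 4, 5, 6, 8}  B6 = {3, 4, 6, 7, 10}
Tree: B1–B2, B2–B3, B1–B4, B1–B5, B4–B6
The largest bag has 5 vertices, giving width 4; this decomposition certifies tw(G) ≤ 4. On the other hand G contains the 5-clique {1, 4, 5, 8, 9}. A clique must lie in a single bag of any decomposition, so no decomposition can have width below 4. The upper and lower bounds meet at 4, so that is the treewidth.

4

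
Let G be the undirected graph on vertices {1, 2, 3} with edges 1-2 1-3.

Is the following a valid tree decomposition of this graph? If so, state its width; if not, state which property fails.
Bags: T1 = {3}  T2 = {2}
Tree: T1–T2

A tree decomposition must satisfy three properties: every vertex lies in some bag; for every edge, both endpoints lie together in some bag; and for every vertex, the bags containing it form a connected subtree. Here vertex 1 appears in no bag, so the decomposition is invalid.

No — vertex 1 appears in no bag.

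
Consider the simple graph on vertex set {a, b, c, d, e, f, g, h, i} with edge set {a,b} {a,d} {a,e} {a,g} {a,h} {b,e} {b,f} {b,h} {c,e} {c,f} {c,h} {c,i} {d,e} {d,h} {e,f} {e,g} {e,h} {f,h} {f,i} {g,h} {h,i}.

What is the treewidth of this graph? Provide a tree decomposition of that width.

Every bag has size at most 4, so the width is 4 − 1 = 3 and tw(G) ≤ 3. On the other hand G contains the 4-clique {a, d, e, h}. A clique must lie in a single bag of any decomposition, so no decomposition can have width below 3. The upper and lower bounds meet at 3, so that is the treewidth.

Treewidth 3.
One optimal decomposition is:
Bags: B1 = {a, b, e, h}  B2 = {b, e, f, h}  B3 = {c, e, f, h}  B4 = {a, d, e, h}  B5 = {a, e, g, h}  B6 = {c, f, h, i}
Tree: B1–B2, B2–B3, B1–B4, B1–B5, B3–B6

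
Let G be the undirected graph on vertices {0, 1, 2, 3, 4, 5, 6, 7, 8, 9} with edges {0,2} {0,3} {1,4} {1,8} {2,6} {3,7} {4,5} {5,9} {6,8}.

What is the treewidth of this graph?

A width-1 tree decomposition is:
Bags: B1 = {5, 9}  B2 = {4, 5}  B3 = {1, 4}  B4 = {1, 8}  B5 = {6, 8}  B6 = {2, 6}  B7 = {0, 2}  B8 = {0, 3}  B9 = {3, 7}
Tree: B1–B2, B2–B3, B3–B4, B4–B5, B5–B6, B6–B7, B7–B8, B8–B9
The largest bag has 2 vertices, giving width 1; this decomposition certifies tw(G) ≤ 1. Any graph with an edge has treewidth ≥ 1, and G has the edge 9–5. Therefore the treewidth is 1.

1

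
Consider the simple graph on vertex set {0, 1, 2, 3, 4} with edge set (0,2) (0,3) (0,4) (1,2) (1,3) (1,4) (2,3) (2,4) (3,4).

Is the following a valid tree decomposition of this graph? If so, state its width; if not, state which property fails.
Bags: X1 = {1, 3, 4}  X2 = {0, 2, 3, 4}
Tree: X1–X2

No — edge (2,1) lies in no bag.

A tree decomposition must satisfy three properties: every vertex lies in some bag; for every edge, both endpoints lie together in some bag; and for every vertex, the bags containing it form a connected subtree. Here edge (2,1) lies in no bag, so the decomposition is invalid.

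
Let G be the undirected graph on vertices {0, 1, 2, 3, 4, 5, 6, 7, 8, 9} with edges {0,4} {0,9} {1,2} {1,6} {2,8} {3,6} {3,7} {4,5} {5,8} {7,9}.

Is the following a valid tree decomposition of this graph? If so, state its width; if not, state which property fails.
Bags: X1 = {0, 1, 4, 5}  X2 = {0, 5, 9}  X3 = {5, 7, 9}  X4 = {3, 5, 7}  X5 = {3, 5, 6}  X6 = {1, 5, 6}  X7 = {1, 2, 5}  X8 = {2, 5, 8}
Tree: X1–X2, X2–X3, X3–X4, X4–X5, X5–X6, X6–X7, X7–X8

No — bags containing vertex 1 are not connected in the tree.

A tree decomposition must satisfy three properties: every vertex lies in some bag; for every edge, both endpoints lie together in some bag; and for every vertex, the bags containing it form a connected subtree. Here bags containing vertex 1 are not connected in the tree, so the decomposition is invalid.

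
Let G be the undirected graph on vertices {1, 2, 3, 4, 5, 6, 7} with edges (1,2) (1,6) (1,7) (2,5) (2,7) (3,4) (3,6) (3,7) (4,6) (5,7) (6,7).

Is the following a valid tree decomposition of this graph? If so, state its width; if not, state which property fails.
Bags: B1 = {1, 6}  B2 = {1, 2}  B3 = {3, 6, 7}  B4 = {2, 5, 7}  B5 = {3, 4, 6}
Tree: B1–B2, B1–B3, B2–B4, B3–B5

A tree decomposition must satisfy three properties: every vertex lies in some bag; for every edge, both endpoints lie together in some bag; and for every vertex, the bags containing it form a connected subtree. Here edge (7,1) lies in no bag, so the decomposition is invalid.

No — edge (7,1) lies in no bag.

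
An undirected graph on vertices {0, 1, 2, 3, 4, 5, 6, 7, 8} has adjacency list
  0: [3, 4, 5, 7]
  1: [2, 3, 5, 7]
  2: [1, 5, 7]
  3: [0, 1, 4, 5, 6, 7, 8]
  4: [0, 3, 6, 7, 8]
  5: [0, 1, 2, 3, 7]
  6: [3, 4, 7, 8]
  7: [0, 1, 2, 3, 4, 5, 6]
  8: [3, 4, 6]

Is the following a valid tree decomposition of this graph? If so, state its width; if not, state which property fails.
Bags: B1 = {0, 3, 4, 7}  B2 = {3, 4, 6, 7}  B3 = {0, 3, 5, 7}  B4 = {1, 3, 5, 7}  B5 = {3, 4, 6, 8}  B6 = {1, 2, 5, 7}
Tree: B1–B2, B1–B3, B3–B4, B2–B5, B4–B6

Every vertex of G appears in some bag (union = {0, 1, 2, 3, 4, 5, 6, 7, 8}); every edge is covered by a bag; and for each vertex v the set of bags containing v is connected in the bag tree. The decomposition is therefore valid. The largest bag has 4 vertices, so the width is 3.

Yes; width 3.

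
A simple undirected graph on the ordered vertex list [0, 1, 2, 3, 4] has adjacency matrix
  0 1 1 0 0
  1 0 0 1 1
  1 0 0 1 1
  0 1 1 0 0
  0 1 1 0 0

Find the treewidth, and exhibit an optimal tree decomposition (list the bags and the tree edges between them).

Treewidth 2.
One optimal decomposition is:
Bags: B1 = {1, 2, 3}  B2 = {1, 2, 4}  B3 = {0, 1, 2}
Tree: B1–B2, B2–B3

Every bag has size at most 3, so the width is 3 − 1 = 2 and tw(G) ≤ 2. Since 3–2–4–1–3 is a cycle in G, G is not acyclic. Forests are exactly the graphs of treewidth ≤ 1, so tw(G) ≥ 2. Hence tw(G) = 2 exactly.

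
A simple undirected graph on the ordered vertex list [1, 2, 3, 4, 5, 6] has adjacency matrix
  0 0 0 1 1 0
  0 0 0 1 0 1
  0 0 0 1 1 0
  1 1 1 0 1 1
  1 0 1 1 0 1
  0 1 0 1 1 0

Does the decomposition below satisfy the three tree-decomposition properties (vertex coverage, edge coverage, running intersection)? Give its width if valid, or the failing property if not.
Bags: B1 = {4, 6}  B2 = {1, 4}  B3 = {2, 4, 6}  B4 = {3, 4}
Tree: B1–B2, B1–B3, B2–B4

A tree decomposition must satisfy three properties: every vertex lies in some bag; for every edge, both endpoints lie together in some bag; and for every vertex, the bags containing it form a connected subtree. Here vertex 5 appears in no bag, so the decomposition is invalid.

No — vertex 5 appears in no bag.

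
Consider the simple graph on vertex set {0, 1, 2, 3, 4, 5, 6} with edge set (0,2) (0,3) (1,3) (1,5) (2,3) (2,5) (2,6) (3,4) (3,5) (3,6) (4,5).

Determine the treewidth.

2

A width-2 tree decomposition is:
Bags: B1 = {2, 3, 5}  B2 = {0, 2, 3}  B3 = {3, 4, 5}  B4 = {1, 3, 5}  B5 = {2, 3, 6}
Tree: B1–B2, B1–B3, B1–B4, B2–B5
Every bag has size at most 3, so the width is 3 − 1 = 2 and tw(G) ≤ 2. Conversely, {1, 3, 5} is a clique of size 3, and the vertices of any clique must share a bag in every tree decomposition; so some bag has ≥ 3 vertices and tw(G) ≥ 2. Combining the bounds, tw(G) = 2.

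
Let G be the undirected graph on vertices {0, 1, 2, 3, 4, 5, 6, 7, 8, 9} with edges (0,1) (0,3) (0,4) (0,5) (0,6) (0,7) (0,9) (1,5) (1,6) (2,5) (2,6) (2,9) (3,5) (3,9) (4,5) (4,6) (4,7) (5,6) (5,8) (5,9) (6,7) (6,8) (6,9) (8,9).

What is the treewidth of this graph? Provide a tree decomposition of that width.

Treewidth 3.
Bags: B1 = {0, 3, 5, 9}  B2 = {0, 5, 6, 9}  B3 = {0, 1, 5, 6}  B4 = {0, 4, 5, 6}  B5 = {5, 6, 8, 9}  B6 = {0, 4, 6, 7}  B7 = {2, 5, 6, 9}
Tree: B1–B2, B2–B3, B3–B4, B2–B5, B4–B6, B5–B7

The largest bag has 4 vertices, giving width 3; this decomposition certifies tw(G) ≤ 3. For the lower bound, the 4 vertices {0, 3, 5, 9} are pairwise adjacent, and any tree decomposition puts a clique entirely inside one bag — forcing width ≥ 3. The upper and lower bounds meet at 3, so that is the treewidth.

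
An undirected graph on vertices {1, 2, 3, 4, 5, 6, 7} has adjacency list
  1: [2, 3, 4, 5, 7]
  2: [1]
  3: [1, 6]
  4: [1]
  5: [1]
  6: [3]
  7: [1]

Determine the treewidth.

1

A width-1 tree decomposition is:
Bags: B1 = {1, 3}  B2 = {1, 5}  B3 = {1, 4}  B4 = {1, 7}  B5 = {1, 2}  B6 = {3, 6}
Tree: B1–B2, B2–B3, B1–B4, B3–B5, B1–B6
Every bag has size at most 2, so the width is 2 − 1 = 1 and tw(G) ≤ 1. Any graph with an edge has treewidth ≥ 1, and G has the edge 3–1. Hence tw(G) = 1 exactly.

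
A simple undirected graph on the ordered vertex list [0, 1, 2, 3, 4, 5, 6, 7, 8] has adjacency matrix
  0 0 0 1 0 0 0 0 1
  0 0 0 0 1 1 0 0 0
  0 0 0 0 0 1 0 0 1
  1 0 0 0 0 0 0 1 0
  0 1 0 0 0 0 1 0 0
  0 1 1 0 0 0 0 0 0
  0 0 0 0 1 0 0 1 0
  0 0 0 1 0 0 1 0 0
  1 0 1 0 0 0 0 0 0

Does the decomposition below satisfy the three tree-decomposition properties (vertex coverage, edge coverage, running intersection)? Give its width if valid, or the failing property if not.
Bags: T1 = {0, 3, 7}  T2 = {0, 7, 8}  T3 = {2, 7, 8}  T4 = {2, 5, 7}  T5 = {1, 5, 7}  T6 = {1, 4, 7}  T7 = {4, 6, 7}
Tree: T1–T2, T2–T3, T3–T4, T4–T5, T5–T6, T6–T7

Yes; width 2.

Vertex coverage: the bags together contain {0, 1, 2, 3, 4, 5, 6, 7, 8}, the full vertex set. Edge coverage: each edge of G has both endpoints in at least one bag. Running intersection: for every vertex, the bags containing it form a connected subtree. All three properties hold, so this is a valid tree decomposition of width max|bag| − 1 = 2, and hence tw(G) ≤ 2.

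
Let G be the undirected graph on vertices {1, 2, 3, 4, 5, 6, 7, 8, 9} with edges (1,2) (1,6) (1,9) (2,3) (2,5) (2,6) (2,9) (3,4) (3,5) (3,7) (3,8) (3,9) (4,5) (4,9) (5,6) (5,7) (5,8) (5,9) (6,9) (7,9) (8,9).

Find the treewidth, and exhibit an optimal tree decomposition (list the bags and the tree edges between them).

Treewidth 3.
Bags: B1 = {3, 4, 5, 9}  B2 = {2, 3, 5, 9}  B3 = {3, 5, 8, 9}  B4 = {2, 5, 6, 9}  B5 = {3, 5, 7, 9}  B6 = {1, 2, 6, 9}
Tree: B1–B2, B2–B3, B2–B4, B1–B5, B4–B6

The largest bag has 4 vertices, giving width 3; this decomposition certifies tw(G) ≤ 3. On the other hand G contains the 4-clique {1, 2, 6, 9}. A clique must lie in a single bag of any decomposition, so no decomposition can have width below 3. The upper and lower bounds meet at 3, so that is the treewidth.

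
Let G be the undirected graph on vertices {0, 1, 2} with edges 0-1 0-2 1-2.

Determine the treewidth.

2

A width-2 tree decomposition is:
Bags: B1 = {0, 1, 2}
Tree: (single bag)
A single bag containing all 3 vertices is trivially a valid decomposition of width 2. For the lower bound, the 3 vertices {0, 1, 2} are pairwise adjacent, and any tree decomposition puts a clique entirely inside one bag — forcing width ≥ 2. Hence tw(G) = 2 exactly.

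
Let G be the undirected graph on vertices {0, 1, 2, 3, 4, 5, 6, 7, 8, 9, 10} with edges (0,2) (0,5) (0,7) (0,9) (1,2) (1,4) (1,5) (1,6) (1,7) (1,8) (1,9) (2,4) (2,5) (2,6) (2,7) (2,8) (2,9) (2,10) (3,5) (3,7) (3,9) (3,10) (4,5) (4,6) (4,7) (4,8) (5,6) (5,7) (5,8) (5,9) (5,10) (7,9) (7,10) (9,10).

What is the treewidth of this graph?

A width-4 tree decomposition is:
Bags: B1 = {1, 2, 4, 5, 7}  B2 = {1, 2, 5, 7, 9}  B3 = {2, 5, 7, 9, 10}  B4 = {0, 2, 5, 7, 9}  B5 = {1, 2, 4, 5, 8}  B6 = {1, 2, 4, 5, 6}  B7 = {3, 5, 7, 9, 10}
Tree: B1–B2, B2–B3, B3–B4, B1–B5, B1–B6, B3–B7
The largest bag has 5 vertices, giving width 4; this decomposition certifies tw(G) ≤ 4. On the other hand G contains the 5-clique {0, 2, 5, 7, 9}. A clique must lie in a single bag of any decomposition, so no decomposition can have width below 4. Combining the bounds, tw(G) = 4.

4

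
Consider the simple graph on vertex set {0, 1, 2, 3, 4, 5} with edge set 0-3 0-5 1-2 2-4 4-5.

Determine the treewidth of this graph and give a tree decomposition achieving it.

Each bag holds 2 vertices, so the decomposition has width 1, which upper-bounds the treewidth. Since G has at least one edge (e.g. 3–0), it is not an edgeless graph, so tw(G) ≥ 1. Combining the bounds, tw(G) = 1.

Treewidth 1.
One optimal decomposition is:
Bags: B1 = {0, 3}  B2 = {0, 5}  B3 = {4, 5}  B4 = {2, 4}  B5 = {1, 2}
Tree: B1–B2, B2–B3, B3–B4, B4–B5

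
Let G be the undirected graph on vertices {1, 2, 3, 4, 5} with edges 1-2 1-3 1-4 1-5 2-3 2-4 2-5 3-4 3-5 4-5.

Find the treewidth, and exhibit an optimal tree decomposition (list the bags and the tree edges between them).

Treewidth 4.
One such decomposition:
Bags: B1 = {1, 2, 3, 4, 5}
Tree: (single bag)

With just one bag of size 5, the width is 5 − 1 = 4, so tw(G) ≤ 4. Conversely, {1, 2, 3, 4, 5} is a clique of size 5, and the vertices of any clique must share a bag in every tree decomposition; so some bag has ≥ 5 vertices and tw(G) ≥ 4. The upper and lower bounds meet at 4, so that is the treewidth.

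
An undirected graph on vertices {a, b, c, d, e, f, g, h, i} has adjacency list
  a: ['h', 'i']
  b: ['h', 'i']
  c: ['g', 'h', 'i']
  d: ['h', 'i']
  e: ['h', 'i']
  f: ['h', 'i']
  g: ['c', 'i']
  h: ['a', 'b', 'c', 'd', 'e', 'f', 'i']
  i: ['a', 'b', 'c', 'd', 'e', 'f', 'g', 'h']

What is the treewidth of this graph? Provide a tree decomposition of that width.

Treewidth 2.
One such decomposition:
Bags: B1 = {e, h, i}  B2 = {c, h, i}  B3 = {b, h, i}  B4 = {f, h, i}  B5 = {d, h, i}  B6 = {a, h, i}  B7 = {c, g, i}
Tree: B1–B2, B2–B3, B1–B4, B3–B5, B4–B6, B2–B7

Every bag has size at most 3, so the width is 3 − 1 = 2 and tw(G) ≤ 2. Conversely, {c, g, i} is a clique of size 3, and the vertices of any clique must share a bag in every tree decomposition; so some bag has ≥ 3 vertices and tw(G) ≥ 2. Combining the bounds, tw(G) = 2.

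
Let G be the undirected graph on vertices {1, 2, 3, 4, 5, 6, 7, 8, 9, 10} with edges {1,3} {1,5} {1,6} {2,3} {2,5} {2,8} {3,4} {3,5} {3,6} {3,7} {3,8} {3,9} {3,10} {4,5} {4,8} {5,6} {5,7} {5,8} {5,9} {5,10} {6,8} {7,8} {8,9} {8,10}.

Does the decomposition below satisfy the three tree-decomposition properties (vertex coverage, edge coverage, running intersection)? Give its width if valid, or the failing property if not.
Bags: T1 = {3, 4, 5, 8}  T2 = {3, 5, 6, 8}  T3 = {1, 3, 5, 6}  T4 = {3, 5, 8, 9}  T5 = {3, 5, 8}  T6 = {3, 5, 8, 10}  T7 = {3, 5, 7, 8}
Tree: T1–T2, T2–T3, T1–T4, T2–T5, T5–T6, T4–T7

A tree decomposition must satisfy three properties: every vertex lies in some bag; for every edge, both endpoints lie together in some bag; and for every vertex, the bags containing it form a connected subtree. Here vertex 2 appears in no bag, so the decomposition is invalid.

No — vertex 2 appears in no bag.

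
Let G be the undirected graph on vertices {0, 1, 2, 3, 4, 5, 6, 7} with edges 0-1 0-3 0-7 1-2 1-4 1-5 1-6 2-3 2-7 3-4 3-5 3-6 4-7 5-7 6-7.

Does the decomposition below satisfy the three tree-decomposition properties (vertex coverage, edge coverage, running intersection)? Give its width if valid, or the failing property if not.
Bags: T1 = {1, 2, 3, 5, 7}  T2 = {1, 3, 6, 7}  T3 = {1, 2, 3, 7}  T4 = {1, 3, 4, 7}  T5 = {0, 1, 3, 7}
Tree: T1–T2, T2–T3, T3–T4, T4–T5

No — bags containing vertex 2 are not connected in the tree.

A tree decomposition must satisfy three properties: every vertex lies in some bag; for every edge, both endpoints lie together in some bag; and for every vertex, the bags containing it form a connected subtree. Here bags containing vertex 2 are not connected in the tree, so the decomposition is invalid.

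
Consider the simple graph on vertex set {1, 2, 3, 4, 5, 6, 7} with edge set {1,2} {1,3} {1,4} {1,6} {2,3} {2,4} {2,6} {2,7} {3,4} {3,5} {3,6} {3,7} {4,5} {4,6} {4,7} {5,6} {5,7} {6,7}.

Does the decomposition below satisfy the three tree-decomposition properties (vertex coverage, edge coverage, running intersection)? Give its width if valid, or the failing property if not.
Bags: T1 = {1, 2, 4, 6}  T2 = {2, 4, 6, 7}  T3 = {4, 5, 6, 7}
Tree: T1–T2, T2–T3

No — vertex 3 appears in no bag.

A tree decomposition must satisfy three properties: every vertex lies in some bag; for every edge, both endpoints lie together in some bag; and for every vertex, the bags containing it form a connected subtree. Here vertex 3 appears in no bag, so the decomposition is invalid.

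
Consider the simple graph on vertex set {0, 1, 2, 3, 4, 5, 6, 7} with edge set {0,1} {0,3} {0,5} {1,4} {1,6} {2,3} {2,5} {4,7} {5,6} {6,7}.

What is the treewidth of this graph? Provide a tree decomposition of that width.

Treewidth 2.
One such decomposition:
Bags: B1 = {0, 2, 3}  B2 = {0, 2, 5}  B3 = {0, 1, 5}  B4 = {1, 5, 6}  B5 = {1, 4, 6}  B6 = {4, 6, 7}
Tree: B1–B2, B2–B3, B3–B4, B4–B5, B5–B6

The largest bag has 3 vertices, giving width 2; this decomposition certifies tw(G) ≤ 2. The edges 3–2–5–0–3 form a cycle, so G is not a tree and its treewidth is at least 2. The upper and lower bounds meet at 2, so that is the treewidth.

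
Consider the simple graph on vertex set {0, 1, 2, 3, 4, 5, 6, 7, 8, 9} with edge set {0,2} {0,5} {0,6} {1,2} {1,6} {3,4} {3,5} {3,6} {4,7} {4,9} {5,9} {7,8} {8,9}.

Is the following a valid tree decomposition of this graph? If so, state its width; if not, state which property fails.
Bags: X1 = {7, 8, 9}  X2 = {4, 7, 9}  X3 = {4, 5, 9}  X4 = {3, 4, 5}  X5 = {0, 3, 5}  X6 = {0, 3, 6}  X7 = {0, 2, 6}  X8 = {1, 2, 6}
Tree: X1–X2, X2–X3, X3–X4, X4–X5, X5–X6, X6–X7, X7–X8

Yes; width 2.

Vertex coverage: the bags together contain {0, 1, 2, 3, 4, 5, 6, 7, 8, 9}, the full vertex set. Edge coverage: each edge of G has both endpoints in at least one bag. Running intersection: for every vertex, the bags containing it form a connected subtree. All three properties hold, so this is a valid tree decomposition of width max|bag| − 1 = 2, and hence tw(G) ≤ 2.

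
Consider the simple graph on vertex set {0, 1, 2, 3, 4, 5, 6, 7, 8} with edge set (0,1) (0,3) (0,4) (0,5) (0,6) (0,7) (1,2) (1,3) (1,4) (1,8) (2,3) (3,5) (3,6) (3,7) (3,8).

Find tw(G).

2

A width-2 tree decomposition is:
Bags: B1 = {0, 1, 4}  B2 = {0, 1, 3}  B3 = {0, 3, 5}  B4 = {1, 2, 3}  B5 = {0, 3, 6}  B6 = {1, 3, 8}  B7 = {0, 3, 7}
Tree: B1–B2, B2–B3, B2–B4, B3–B5, B4–B6, B2–B7
The largest bag has 3 vertices, giving width 2; this decomposition certifies tw(G) ≤ 2. On the other hand G contains the 3-clique {0, 1, 3}. A clique must lie in a single bag of any decomposition, so no decomposition can have width below 2. Combining the bounds, tw(G) = 2.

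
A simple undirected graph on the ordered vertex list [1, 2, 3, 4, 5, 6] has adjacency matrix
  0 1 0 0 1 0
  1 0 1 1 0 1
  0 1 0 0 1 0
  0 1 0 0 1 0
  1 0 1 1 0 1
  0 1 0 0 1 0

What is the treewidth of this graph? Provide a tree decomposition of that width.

The largest bag has 3 vertices, giving width 2; this decomposition certifies tw(G) ≤ 2. Since 2–4–5–3–2 is a cycle in G, G is not acyclic. Forests are exactly the graphs of treewidth ≤ 1, so tw(G) ≥ 2. Hence tw(G) = 2 exactly.

Treewidth 2.
One such decomposition:
Bags: B1 = {2, 4, 5}  B2 = {2, 3, 5}  B3 = {1, 2, 5}  B4 = {2, 5, 6}
Tree: B1–B2, B2–B3, B3–B4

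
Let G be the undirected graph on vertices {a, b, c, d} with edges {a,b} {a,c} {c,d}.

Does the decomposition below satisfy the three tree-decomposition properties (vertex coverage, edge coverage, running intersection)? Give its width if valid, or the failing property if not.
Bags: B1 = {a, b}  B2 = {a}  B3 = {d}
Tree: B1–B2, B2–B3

A tree decomposition must satisfy three properties: every vertex lies in some bag; for every edge, both endpoints lie together in some bag; and for every vertex, the bags containing it form a connected subtree. Here vertex c appears in no bag, so the decomposition is invalid.

No — vertex c appears in no bag.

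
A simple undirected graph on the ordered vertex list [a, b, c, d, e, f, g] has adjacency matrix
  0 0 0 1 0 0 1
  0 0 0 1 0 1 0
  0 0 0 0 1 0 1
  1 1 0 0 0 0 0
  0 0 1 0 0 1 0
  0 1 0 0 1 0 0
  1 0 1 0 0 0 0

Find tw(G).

2

A width-2 tree decomposition is:
Bags: B1 = {a, d, g}  B2 = {b, d, g}  B3 = {b, f, g}  B4 = {e, f, g}  B5 = {c, e, g}
Tree: B1–B2, B2–B3, B3–B4, B4–B5
The largest bag has 3 vertices, giving width 2; this decomposition certifies tw(G) ≤ 2. Since g–a–d–b–f–e–c–g is a cycle in G, G is not acyclic. Forests are exactly the graphs of treewidth ≤ 1, so tw(G) ≥ 2. Therefore the treewidth is 2.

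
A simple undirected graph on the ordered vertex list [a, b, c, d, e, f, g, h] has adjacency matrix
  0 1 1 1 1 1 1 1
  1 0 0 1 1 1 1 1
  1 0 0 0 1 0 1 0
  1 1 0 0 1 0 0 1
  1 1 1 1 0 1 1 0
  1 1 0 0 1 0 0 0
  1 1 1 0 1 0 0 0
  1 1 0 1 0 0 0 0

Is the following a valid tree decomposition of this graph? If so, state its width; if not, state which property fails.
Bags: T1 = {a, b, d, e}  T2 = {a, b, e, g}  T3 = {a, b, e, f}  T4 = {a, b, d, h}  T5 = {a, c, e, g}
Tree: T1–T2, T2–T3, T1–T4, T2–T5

Vertex coverage: the bags together contain {a, b, c, d, e, f, g, h}, the full vertex set. Edge coverage: each edge of G has both endpoints in at least one bag. Running intersection: for every vertex, the bags containing it form a connected subtree. All three properties hold, so this is a valid tree decomposition of width max|bag| − 1 = 3, and hence tw(G) ≤ 3.

Yes; width 3.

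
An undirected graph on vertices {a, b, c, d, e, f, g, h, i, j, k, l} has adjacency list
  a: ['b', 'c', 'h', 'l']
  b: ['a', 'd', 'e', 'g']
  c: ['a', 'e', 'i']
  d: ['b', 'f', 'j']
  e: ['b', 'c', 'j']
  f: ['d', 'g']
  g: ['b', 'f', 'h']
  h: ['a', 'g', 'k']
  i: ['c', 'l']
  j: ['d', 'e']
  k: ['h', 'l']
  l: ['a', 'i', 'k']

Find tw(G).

A width-3 tree decomposition is:
Bags: B1 = {d, f, g, j}  B2 = {b, d, g, j}  B3 = {b, e, g, j}  B4 = {b, e, g, h}  B5 = {a, b, e, h}  B6 = {a, c, e, h}  B7 = {a, c, h, k}  B8 = {a, c, k, l}  B9 = {c, i, k, l}
Tree: B1–B2, B2–B3, B3–B4, B4–B5, B5–B6, B6–B7, B7–B8, B8–B9
Every bag has size at most 4, so the width is 4 − 1 = 3 and tw(G) ≤ 3. For the lower bound: the 4 vertex sets {d,f,j}, {g}, {b}, {a,c,e,h} are disjoint, each induces a connected subgraph, and every pair is joined by at least one edge of G. Contracting each set to a single vertex therefore yields K_{4} as a minor, and since treewidth is minor-monotone, tw(G) ≥ tw(K_{4}) = 3. Therefore the treewidth is 3.

3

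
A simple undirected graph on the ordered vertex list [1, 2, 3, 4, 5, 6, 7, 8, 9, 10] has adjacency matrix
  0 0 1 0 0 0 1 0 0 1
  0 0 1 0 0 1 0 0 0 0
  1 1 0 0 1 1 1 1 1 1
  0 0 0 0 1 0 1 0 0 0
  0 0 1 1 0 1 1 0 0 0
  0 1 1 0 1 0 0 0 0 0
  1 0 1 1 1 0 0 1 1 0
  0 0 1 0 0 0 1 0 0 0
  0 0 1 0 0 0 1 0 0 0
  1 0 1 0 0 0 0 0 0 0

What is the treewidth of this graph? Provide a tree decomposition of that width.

The largest bag has 3 vertices, giving width 2; this decomposition certifies tw(G) ≤ 2. For the lower bound, the 3 vertices {2, 3, 6} are pairwise adjacent, and any tree decomposition puts a clique entirely inside one bag — forcing width ≥ 2. Hence tw(G) = 2 exactly.

Treewidth 2.
Bags: B1 = {3, 7, 9}  B2 = {3, 5, 7}  B3 = {1, 3, 7}  B4 = {3, 7, 8}  B5 = {1, 3, 10}  B6 = {4, 5, 7}  B7 = {3, 5, 6}  B8 = {2, 3, 6}
Tree: B1–B2, B1–B3, B3–B4, B3–B5, B2–B6, B2–B7, B7–B8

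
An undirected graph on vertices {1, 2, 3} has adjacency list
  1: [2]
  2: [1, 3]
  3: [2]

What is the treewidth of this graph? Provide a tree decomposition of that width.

Treewidth 1.
Bags: B1 = {1, 2}  B2 = {2, 3}
Tree: B1–B2

Every bag has size at most 2, so the width is 2 − 1 = 1 and tw(G) ≤ 1. Any graph with an edge has treewidth ≥ 1, and G has the edge 2–1. Combining the bounds, tw(G) = 1.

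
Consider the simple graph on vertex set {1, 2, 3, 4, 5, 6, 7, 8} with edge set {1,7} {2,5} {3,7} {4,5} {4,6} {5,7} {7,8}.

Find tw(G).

1

A width-1 tree decomposition is:
Bags: B1 = {5, 7}  B2 = {4, 5}  B3 = {7, 8}  B4 = {4, 6}  B5 = {3, 7}  B6 = {1, 7}  B7 = {2, 5}
Tree: B1–B2, B1–B3, B2–B4, B3–B5, B1–B6, B2–B7
Each bag holds 2 vertices, so the decomposition has width 1, which upper-bounds the treewidth. G has an edge, so its treewidth is at least 1. Combining the bounds, tw(G) = 1.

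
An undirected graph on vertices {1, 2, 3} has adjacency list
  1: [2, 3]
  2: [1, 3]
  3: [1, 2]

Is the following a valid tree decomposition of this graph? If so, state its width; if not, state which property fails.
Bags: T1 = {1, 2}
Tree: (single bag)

A tree decomposition must satisfy three properties: every vertex lies in some bag; for every edge, both endpoints lie together in some bag; and for every vertex, the bags containing it form a connected subtree. Here vertex 3 appears in no bag, so the decomposition is invalid.

No — vertex 3 appears in no bag.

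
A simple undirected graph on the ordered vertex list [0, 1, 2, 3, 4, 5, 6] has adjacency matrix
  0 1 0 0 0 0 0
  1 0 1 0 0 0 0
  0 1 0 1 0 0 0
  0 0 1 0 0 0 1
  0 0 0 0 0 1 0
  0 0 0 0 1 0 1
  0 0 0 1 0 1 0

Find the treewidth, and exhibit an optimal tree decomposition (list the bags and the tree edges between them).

Treewidth 1.
One optimal decomposition is:
Bags: B1 = {0, 1}  B2 = {1, 2}  B3 = {2, 3}  B4 = {3, 6}  B5 = {5, 6}  B6 = {4, 5}
Tree: B1–B2, B2–B3, B3–B4, B4–B5, B5–B6

Each bag holds 2 vertices, so the decomposition has width 1, which upper-bounds the treewidth. G has an edge, so its treewidth is at least 1. Hence tw(G) = 1 exactly.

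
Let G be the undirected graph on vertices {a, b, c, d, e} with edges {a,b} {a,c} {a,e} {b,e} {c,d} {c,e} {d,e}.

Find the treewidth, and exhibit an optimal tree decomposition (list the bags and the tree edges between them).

The largest bag has 3 vertices, giving width 2; this decomposition certifies tw(G) ≤ 2. For the lower bound, the 3 vertices {c, d, e} are pairwise adjacent, and any tree decomposition puts a clique entirely inside one bag — forcing width ≥ 2. Hence tw(G) = 2 exactly.

Treewidth 2.
Bags: B1 = {a, c, e}  B2 = {a, b, e}  B3 = {c, d, e}
Tree: B1–B2, B1–B3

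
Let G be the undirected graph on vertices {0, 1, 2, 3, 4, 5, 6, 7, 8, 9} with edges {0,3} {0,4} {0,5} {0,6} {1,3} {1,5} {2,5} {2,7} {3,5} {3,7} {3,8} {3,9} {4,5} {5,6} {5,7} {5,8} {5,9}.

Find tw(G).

2

A width-2 tree decomposition is:
Bags: B1 = {3, 5, 8}  B2 = {0, 3, 5}  B3 = {0, 5, 6}  B4 = {3, 5, 7}  B5 = {2, 5, 7}  B6 = {3, 5, 9}  B7 = {0, 4, 5}  B8 = {1, 3, 5}
Tree: B1–B2, B2–B3, B2–B4, B4–B5, B1–B6, B3–B7, B4–B8
Every bag has size at most 3, so the width is 3 − 1 = 2 and tw(G) ≤ 2. For the lower bound, the 3 vertices {2, 5, 7} are pairwise adjacent, and any tree decomposition puts a clique entirely inside one bag — forcing width ≥ 2. Hence tw(G) = 2 exactly.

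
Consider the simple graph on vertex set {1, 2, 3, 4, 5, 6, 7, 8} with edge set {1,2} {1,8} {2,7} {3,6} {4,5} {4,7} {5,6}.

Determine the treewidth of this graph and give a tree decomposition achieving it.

The largest bag has 2 vertices, giving width 1; this decomposition certifies tw(G) ≤ 1. Any graph with an edge has treewidth ≥ 1, and G has the edge 8–1. Therefore the treewidth is 1.

Treewidth 1.
One such decomposition:
Bags: B1 = {1, 8}  B2 = {1, 2}  B3 = {2, 7}  B4 = {4, 7}  B5 = {4, 5}  B6 = {5, 6}  B7 = {3, 6}
Tree: B1–B2, B2–B3, B3–B4, B4–B5, B5–B6, B6–B7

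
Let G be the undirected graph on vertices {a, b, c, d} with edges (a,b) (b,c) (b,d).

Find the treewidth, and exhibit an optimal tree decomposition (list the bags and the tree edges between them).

Treewidth 1.
Bags: B1 = {b, c}  B2 = {b, d}  B3 = {a, b}
Tree: B1–B2, B2–B3

Each bag holds 2 vertices, so the decomposition has width 1, which upper-bounds the treewidth. Since G has at least one edge (e.g. c–b), it is not an edgeless graph, so tw(G) ≥ 1. Hence tw(G) = 1 exactly.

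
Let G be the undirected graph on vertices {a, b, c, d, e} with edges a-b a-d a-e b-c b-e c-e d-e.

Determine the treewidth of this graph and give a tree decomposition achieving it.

Treewidth 2.
One such decomposition:
Bags: B1 = {a, b, e}  B2 = {a, d, e}  B3 = {b, c, e}
Tree: B1–B2, B1–B3

The largest bag has 3 vertices, giving width 2; this decomposition certifies tw(G) ≤ 2. Conversely, {b, c, e} is a clique of size 3, and the vertices of any clique must share a bag in every tree decomposition; so some bag has ≥ 3 vertices and tw(G) ≥ 2. Therefore the treewidth is 2.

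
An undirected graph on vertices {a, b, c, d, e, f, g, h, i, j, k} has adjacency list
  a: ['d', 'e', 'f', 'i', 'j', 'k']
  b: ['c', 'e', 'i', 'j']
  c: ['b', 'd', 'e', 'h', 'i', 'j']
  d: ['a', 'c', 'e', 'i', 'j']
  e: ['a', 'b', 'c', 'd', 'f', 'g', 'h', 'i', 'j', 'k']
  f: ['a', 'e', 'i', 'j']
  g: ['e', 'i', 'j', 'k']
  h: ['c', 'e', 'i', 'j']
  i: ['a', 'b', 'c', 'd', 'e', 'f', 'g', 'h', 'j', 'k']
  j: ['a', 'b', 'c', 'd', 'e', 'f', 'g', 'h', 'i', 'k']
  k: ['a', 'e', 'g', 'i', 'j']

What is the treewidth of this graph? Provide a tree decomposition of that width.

Every bag has size at most 5, so the width is 5 − 1 = 4 and tw(G) ≤ 4. Conversely, {a, e, f, i, j} is a clique of size 5, and the vertices of any clique must share a bag in every tree decomposition; so some bag has ≥ 5 vertices and tw(G) ≥ 4. Hence tw(G) = 4 exactly.

Treewidth 4.
One such decomposition:
Bags: B1 = {c, d, e, i, j}  B2 = {b, c, e, i, j}  B3 = {a, d, e, i, j}  B4 = {a, e, i, j, k}  B5 = {a, e, f, i, j}  B6 = {c, e, h, i, j}  B7 = {e, g, i, j, k}
Tree: B1–B2, B1–B3, B3–B4, B3–B5, B2–B6, B4–B7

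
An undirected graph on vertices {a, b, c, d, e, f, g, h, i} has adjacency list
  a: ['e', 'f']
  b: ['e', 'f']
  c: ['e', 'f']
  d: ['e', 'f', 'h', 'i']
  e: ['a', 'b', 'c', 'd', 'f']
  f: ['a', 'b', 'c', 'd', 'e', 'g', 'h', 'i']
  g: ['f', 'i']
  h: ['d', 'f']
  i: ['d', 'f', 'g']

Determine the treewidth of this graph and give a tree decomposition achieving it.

Every bag has size at most 3, so the width is 3 − 1 = 2 and tw(G) ≤ 2. For the lower bound, the 3 vertices {f, g, i} are pairwise adjacent, and any tree decomposition puts a clique entirely inside one bag — forcing width ≥ 2. Combining the bounds, tw(G) = 2.

Treewidth 2.
Bags: B1 = {d, e, f}  B2 = {c, e, f}  B3 = {a, e, f}  B4 = {d, f, i}  B5 = {f, g, i}  B6 = {b, e, f}  B7 = {d, f, h}
Tree: B1–B2, B2–B3, B1–B4, B4–B5, B3–B6, B4–B7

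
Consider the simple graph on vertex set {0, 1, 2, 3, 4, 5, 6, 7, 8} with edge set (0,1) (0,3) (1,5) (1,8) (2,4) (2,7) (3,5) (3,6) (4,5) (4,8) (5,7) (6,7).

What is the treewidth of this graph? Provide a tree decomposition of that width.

Every bag has size at most 4, so the width is 4 − 1 = 3 and tw(G) ≤ 3. For the lower bound: the 4 vertex sets {2,4,8}, {1}, {5}, {0,3,6,7} are disjoint, each induces a connected subgraph, and every pair is joined by at least one edge of G. Contracting each set to a single vertex therefore yields K_{4} as a minor, and since treewidth is minor-monotone, tw(G) ≥ tw(K_{4}) = 3. Combining the bounds, tw(G) = 3.

Treewidth 3.
Bags: B1 = {1, 2, 4, 8}  B2 = {1, 2, 4, 5}  B3 = {1, 2, 5, 7}  B4 = {0, 1, 5, 7}  B5 = {0, 3, 5, 7}  B6 = {0, 3, 6, 7}
Tree: B1–B2, B2–B3, B3–B4, B4–B5, B5–B6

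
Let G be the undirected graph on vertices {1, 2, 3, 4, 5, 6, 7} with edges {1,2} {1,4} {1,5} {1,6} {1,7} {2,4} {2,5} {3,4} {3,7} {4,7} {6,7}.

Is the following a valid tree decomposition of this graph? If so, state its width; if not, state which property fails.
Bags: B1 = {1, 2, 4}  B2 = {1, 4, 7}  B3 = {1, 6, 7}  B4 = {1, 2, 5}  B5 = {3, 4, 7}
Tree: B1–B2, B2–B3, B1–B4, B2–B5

Checking the three conditions: (i) the bags cover all of {1, 2, 3, 4, 5, 6, 7}; (ii) for each edge, some bag contains both endpoints; (iii) the bags containing any fixed vertex form a subtree. All hold, so the decomposition is valid with width 3 − 1 = 2.

Yes; width 2.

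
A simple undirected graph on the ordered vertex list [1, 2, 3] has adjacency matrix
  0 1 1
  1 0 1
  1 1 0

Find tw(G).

2

A width-2 tree decomposition is:
Bags: B1 = {1, 2, 3}
Tree: (single bag)
With just one bag of size 3, the width is 3 − 1 = 2, so tw(G) ≤ 2. On the other hand G contains the 3-clique {1, 2, 3}. A clique must lie in a single bag of any decomposition, so no decomposition can have width below 2. Hence tw(G) = 2 exactly.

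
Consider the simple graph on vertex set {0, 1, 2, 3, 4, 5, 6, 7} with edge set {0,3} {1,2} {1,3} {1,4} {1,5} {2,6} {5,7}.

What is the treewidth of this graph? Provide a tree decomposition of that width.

The largest bag has 2 vertices, giving width 1; this decomposition certifies tw(G) ≤ 1. Since G has at least one edge (e.g. 3–1), it is not an edgeless graph, so tw(G) ≥ 1. Combining the bounds, tw(G) = 1.

Treewidth 1.
One such decomposition:
Bags: B1 = {1, 3}  B2 = {1, 2}  B3 = {1, 4}  B4 = {1, 5}  B5 = {2, 6}  B6 = {5, 7}  B7 = {0, 3}
Tree: B1–B2, B2–B3, B3–B4, B2–B5, B4–B6, B1–B7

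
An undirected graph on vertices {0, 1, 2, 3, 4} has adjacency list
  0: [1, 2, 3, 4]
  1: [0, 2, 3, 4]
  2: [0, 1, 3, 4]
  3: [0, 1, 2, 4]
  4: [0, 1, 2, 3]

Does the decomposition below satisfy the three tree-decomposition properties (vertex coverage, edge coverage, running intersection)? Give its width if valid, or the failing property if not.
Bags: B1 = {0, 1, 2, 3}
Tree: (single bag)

No — vertex 4 appears in no bag.

A tree decomposition must satisfy three properties: every vertex lies in some bag; for every edge, both endpoints lie together in some bag; and for every vertex, the bags containing it form a connected subtree. Here vertex 4 appears in no bag, so the decomposition is invalid.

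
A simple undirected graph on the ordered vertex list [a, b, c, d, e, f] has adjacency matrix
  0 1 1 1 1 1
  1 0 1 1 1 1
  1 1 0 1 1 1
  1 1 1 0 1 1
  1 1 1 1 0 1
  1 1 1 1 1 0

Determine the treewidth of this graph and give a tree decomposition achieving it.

Treewidth 5.
One optimal decomposition is:
Bags: B1 = {a, b, c, d, e, f}
Tree: (single bag)

A single bag containing all 6 vertices is trivially a valid decomposition of width 5. Conversely, {a, b, c, d, e, f} is a clique of size 6, and the vertices of any clique must share a bag in every tree decomposition; so some bag has ≥ 6 vertices and tw(G) ≥ 5. The upper and lower bounds meet at 5, so that is the treewidth.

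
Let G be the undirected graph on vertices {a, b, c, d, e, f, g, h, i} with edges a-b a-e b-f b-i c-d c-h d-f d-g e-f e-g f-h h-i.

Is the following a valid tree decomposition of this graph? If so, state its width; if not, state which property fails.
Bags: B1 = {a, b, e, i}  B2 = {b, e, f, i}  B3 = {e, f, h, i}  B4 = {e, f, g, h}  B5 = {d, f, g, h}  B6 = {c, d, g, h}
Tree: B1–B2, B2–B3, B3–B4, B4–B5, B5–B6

Vertex coverage: the bags together contain {a, b, c, d, e, f, g, h, i}, the full vertex set. Edge coverage: each edge of G has both endpoints in at least one bag. Running intersection: for every vertex, the bags containing it form a connected subtree. All three properties hold, so this is a valid tree decomposition of width max|bag| − 1 = 3, and hence tw(G) ≤ 3.

Yes; width 3.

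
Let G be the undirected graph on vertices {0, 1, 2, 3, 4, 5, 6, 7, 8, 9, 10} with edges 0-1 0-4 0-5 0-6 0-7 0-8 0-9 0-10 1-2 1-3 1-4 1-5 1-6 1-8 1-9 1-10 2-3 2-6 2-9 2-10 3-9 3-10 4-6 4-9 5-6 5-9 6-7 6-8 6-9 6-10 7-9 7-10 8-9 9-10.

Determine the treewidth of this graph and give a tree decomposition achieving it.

Every bag has size at most 5, so the width is 5 − 1 = 4 and tw(G) ≤ 4. For the lower bound, the 5 vertices {1, 2, 3, 9, 10} are pairwise adjacent, and any tree decomposition puts a clique entirely inside one bag — forcing width ≥ 4. Combining the bounds, tw(G) = 4.

Treewidth 4.
One optimal decomposition is:
Bags: B1 = {0, 1, 6, 8, 9}  B2 = {0, 1, 6, 9, 10}  B3 = {1, 2, 6, 9, 10}  B4 = {0, 1, 4, 6, 9}  B5 = {1, 2, 3, 9, 10}  B6 = {0, 1, 5, 6, 9}  B7 = {0, 6, 7, 9, 10}
Tree: B1–B2, B2–B3, B2–B4, B3–B5, B2–B6, B2–B7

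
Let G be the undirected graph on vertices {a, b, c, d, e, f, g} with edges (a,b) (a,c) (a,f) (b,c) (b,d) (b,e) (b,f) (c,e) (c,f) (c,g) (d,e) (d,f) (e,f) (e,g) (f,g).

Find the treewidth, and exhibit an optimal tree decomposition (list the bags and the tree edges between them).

Treewidth 3.
Bags: B1 = {b, c, e, f}  B2 = {c, e, f, g}  B3 = {b, d, e, f}  B4 = {a, b, c, f}
Tree: B1–B2, B1–B3, B1–B4

Every bag has size at most 4, so the width is 4 − 1 = 3 and tw(G) ≤ 3. On the other hand G contains the 4-clique {c, e, f, g}. A clique must lie in a single bag of any decomposition, so no decomposition can have width below 3. The upper and lower bounds meet at 3, so that is the treewidth.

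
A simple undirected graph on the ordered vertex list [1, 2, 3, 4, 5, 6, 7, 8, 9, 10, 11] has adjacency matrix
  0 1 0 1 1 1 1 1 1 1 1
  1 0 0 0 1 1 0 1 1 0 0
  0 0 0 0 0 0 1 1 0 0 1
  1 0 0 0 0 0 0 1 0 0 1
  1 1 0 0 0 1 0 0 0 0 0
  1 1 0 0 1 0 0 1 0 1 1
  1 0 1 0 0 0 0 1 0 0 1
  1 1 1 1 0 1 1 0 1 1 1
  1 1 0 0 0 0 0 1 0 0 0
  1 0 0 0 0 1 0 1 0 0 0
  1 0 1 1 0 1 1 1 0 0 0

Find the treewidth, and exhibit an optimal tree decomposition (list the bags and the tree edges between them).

Each bag holds 4 vertices, so the decomposition has width 3, which upper-bounds the treewidth. For the lower bound, the 4 vertices {1, 2, 8, 9} are pairwise adjacent, and any tree decomposition puts a clique entirely inside one bag — forcing width ≥ 3. Therefore the treewidth is 3.

Treewidth 3.
Bags: B1 = {1, 7, 8, 11}  B2 = {1, 6, 8, 11}  B3 = {1, 4, 8, 11}  B4 = {1, 6, 8, 10}  B5 = {1, 2, 6, 8}  B6 = {1, 2, 5, 6}  B7 = {1, 2, 8, 9}  B8 = {3, 7, 8, 11}
Tree: B1–B2, B2–B3, B2–B4, B4–B5, B5–B6, B5–B7, B1–B8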